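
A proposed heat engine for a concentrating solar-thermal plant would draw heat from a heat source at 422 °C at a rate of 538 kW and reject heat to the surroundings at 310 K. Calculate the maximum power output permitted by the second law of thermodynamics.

T_H = 422 °C → 422 + 273.15 = 695.15 K.
The upper bound on efficiency is η_max = 1 − T_C/T_H = 1 − 310.00/695.15 = 0.5541.
W_max = η_max · Q_H = 0.5541 × 538 = 298 kW.

Ẇ_max ≈ 298 kW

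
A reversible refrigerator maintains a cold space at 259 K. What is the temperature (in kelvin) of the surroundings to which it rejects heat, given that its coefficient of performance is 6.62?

T_H ≈ 298.1 K

COP_R = T_C/(T_H − T_C) ⇒ T_H = T_C·(1 + 1/COP_R) = 259.00 × (1 + 1/6.62) = 298.1 K.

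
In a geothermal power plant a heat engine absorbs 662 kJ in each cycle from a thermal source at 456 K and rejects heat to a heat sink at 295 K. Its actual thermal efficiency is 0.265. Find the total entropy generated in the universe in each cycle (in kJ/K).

W = η·Q_H = 0.265 × 662 = 175.4 kJ, so Q_C = Q_H − W = 486.6 kJ.
Reservoir entropy changes: ΔS_H = −Q_H/T_H = −662/456.00 = -1.452 kJ/K and ΔS_C = +Q_C/T_C = 486.6/295.00 = 1.649 kJ/K.
ΔS_univ = −Q_H/T_H + Q_C/T_C = 0.198 kJ/K (> 0, since η = 0.265 < η_Carnot = 0.353).

ΔS_univ ≈ 0.198 kJ/K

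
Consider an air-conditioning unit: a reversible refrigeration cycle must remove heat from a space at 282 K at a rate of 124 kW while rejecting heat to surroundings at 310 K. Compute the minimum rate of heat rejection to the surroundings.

For a reversible cycle Q_H/Q_C = T_H/T_C, so Q_H = Q_C·T_H/T_C = 124 × 310.00/282.00 = 136 kW.

Q̇_H ≈ 136 kW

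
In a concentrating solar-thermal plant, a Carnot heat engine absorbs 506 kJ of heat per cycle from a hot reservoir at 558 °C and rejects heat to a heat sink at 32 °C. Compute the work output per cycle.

T_H = 558 °C → 558 + 273.15 = 831.15 K.
T_C = 32 °C → 32 + 273.15 = 305.15 K.
η_rev = 1 − T_C/T_H = 1 − 305.15/831.15 = 0.6329.
W = η·Q_H = 0.6329 × 506 = 320 kJ.

W ≈ 320 kJ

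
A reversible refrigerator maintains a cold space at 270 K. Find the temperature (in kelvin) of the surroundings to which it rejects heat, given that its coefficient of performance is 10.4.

T_H ≈ 296 K

COP_R = T_C/(T_H − T_C) ⇒ T_H = T_C·(1 + 1/COP_R) = 270.00 × (1 + 1/10.4) = 296 K.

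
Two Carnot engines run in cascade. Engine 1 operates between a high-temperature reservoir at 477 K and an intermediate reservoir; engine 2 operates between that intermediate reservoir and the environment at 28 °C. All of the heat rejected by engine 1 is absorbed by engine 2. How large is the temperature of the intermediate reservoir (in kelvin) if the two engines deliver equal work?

T_C = 28 °C → 28 + 273.15 = 301.15 K.
For reversible stages Q_m = Q_H·(T_m/T_H). Setting W₁ = Q_H(1 − T_m/T_H) equal to W₂ = Q_m(1 − T_C/T_m) = Q_H·(T_m − T_C)/T_H gives T_H − T_m = T_m − T_C, so T_m = (T_H + T_C)/2 = (477.00 + 301.15)/2 = 389 K.

T_m ≈ 389 K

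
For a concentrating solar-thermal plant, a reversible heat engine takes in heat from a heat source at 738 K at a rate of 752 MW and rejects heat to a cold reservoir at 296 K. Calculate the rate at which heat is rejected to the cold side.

Q̇_C ≈ 301.6 MW

η_rev = 1 − T_C/T_H = 1 − 296.00/738.00 = 0.5989.
For a reversible cycle Q_C/Q_H = T_C/T_H, so Q_C = 752 × 296.00/738.00 = 301.6 MW.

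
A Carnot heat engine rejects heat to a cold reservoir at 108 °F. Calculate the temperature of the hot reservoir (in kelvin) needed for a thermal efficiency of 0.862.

T_H ≈ 2290 K

T_C = 108 °F → (108 − 32) × 5/9 = 42.22 °C = 315.37 K.
From η = 1 − T_C/T_H, solving for T_H gives T_H = T_C/(1 − η) = 315.37/(1 − 0.862) = 2290 K.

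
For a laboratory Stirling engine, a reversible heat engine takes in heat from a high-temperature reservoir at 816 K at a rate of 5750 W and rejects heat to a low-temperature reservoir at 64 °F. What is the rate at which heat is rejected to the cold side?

Q̇_C ≈ 2050 W

T_C = 64 °F → (64 − 32) × 5/9 = 17.78 °C = 290.93 K.
Carnot efficiency: η = 1 − T_C/T_H = 1 − 290.93/816.00 = 0.6435.
For a reversible cycle Q_C/Q_H = T_C/T_H, so Q_C = 5750 × 290.93/816.00 = 2050 W.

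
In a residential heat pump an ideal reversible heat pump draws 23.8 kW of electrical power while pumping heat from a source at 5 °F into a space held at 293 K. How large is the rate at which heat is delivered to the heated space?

Q̇_H ≈ 200 kW

T_C = 5 °F → (5 − 32) × 5/9 = -15.00 °C = 258.15 K.
The Carnot heat-pump COP is COP_HP = T_H/(T_H − T_C) = 293.00/34.85 = 8.4075.
Q_H = COP_HP · W = 8.4075 × 23.8 = 200 kW.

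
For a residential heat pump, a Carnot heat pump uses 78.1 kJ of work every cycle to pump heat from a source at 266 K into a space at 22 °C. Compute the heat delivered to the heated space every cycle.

T_H = 22 °C → 22 + 273.15 = 295.15 K.
Reversible heating COP: COP_HP = T_H/(T_H − T_C) = 295.15/29.15 = 10.1252.
Q_H = COP_HP · W = 10.1252 × 78.1 = 790.8 kJ.

Q_H ≈ 790.8 kJ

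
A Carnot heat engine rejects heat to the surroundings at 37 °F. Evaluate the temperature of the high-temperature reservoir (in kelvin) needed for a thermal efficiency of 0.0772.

T_C = 37 °F → (37 − 32) × 5/9 = 2.78 °C = 275.93 K.
From η = 1 − T_C/T_H, solving for T_H gives T_H = T_C/(1 − η) = 275.93/(1 − 0.0772) = 299.0 K.

T_H ≈ 299.0 K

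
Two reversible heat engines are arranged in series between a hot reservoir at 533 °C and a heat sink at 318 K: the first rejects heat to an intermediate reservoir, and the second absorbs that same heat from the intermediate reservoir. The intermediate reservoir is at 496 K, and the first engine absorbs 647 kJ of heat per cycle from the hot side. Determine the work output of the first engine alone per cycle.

W₁ ≈ 249 kJ

T_H = 533 °C → 533 + 273.15 = 806.15 K.
First-stage efficiency η₁ = 1 − T_m/T_H = 1 − 496.00/806.15 = 0.3847.
W₁ = η₁·Q_H = 0.3847 × 647 = 249 kJ.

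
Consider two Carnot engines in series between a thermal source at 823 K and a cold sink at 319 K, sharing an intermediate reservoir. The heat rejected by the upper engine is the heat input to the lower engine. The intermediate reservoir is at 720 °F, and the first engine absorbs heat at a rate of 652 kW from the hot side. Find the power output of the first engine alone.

Ẇ₁ ≈ 132.8 kW

T_m = 720 °F → (720 − 32) × 5/9 = 382.22 °C = 655.37 K.
First-stage efficiency η₁ = 1 − T_m/T_H = 1 − 655.37/823.00 = 0.2037.
W₁ = η₁·Q_H = 0.2037 × 652 = 132.8 kW.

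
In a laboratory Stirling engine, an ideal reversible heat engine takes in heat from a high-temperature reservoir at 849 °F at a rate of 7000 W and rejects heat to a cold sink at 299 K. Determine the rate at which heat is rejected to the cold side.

T_H = 849 °F → (849 − 32) × 5/9 = 453.89 °C = 727.04 K.
η_rev = 1 − T_C/T_H = 1 − 299.00/727.04 = 0.5887.
For a reversible cycle Q_C/Q_H = T_C/T_H, so Q_C = 7000 × 299.00/727.04 = 2880 W.

Q̇_C ≈ 2880 W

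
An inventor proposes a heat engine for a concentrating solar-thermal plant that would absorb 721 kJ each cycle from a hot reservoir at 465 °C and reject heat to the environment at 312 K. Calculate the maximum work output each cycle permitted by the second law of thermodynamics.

W_max ≈ 416 kJ

T_H = 465 °C → 465 + 273.15 = 738.15 K.
The second-law ceiling is the Carnot efficiency, η_max = 1 − T_C/T_H = 1 − 312.00/738.15 = 0.5773.
W_max = η_max · Q_H = 0.5773 × 721 = 416 kJ.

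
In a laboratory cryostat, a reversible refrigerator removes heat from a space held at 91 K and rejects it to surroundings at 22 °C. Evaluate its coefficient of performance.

T_H = 22 °C → 22 + 273.15 = 295.15 K.
Carnot COP: COP_R = T_C/(T_H − T_C) = 91.00/(295.15 − 91.00) = 0.446.

COP_R ≈ 0.446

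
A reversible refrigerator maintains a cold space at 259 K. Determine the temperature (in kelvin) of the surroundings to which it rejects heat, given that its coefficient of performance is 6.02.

T_H ≈ 302 K

COP_R = T_C/(T_H − T_C) ⇒ T_H = T_C·(1 + 1/COP_R) = 259.00 × (1 + 1/6.02) = 302 K.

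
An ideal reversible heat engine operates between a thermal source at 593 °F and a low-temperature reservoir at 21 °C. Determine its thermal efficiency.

η ≈ 0.497

T_H = 593 °F → (593 − 32) × 5/9 = 311.67 °C = 584.82 K.
T_C = 21 °C → 21 + 273.15 = 294.15 K.
η_rev = 1 − T_C/T_H = 1 − 294.15/584.82 = 0.497.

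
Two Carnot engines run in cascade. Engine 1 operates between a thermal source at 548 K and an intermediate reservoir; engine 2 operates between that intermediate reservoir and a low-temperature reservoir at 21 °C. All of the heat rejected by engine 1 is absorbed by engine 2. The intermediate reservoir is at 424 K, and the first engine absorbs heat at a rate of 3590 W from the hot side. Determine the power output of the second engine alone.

Ẇ₂ ≈ 851 W

T_C = 21 °C → 21 + 273.15 = 294.15 K.
Heat entering the second stage: Q_m = Q_H·(T_m/T_H) = 3590 × 424.00/548.00 = 2780 W.
Second-stage efficiency η₂ = 1 − T_C/T_m = 1 − 294.15/424.00 = 0.3063, so W₂ = η₂·Q_m = 851 W.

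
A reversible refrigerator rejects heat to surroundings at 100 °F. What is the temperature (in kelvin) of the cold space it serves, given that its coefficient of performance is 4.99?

T_H = 100 °F → (100 − 32) × 5/9 = 37.78 °C = 310.93 K.
COP_R = T_C/(T_H − T_C) ⇒ T_C = T_H·COP_R/(1 + COP_R) = 310.93 × 4.99/(1 + 4.99) = 259 K.

T_C ≈ 259 K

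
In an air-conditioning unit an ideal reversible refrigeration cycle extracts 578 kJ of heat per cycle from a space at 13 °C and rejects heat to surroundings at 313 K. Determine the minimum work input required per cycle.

T_C = 13 °C → 13 + 273.15 = 286.15 K.
Carnot COP: COP_R = T_C/(T_H − T_C) = 286.15/26.85 = 10.6574.
W = Q_C/COP_R = 578/10.6574 = 54.2 kJ.

W_in ≈ 54.2 kJ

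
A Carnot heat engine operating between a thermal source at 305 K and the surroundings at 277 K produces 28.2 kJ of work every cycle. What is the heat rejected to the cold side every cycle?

The Carnot efficiency is η = 1 − T_C/T_H = 1 − 277.00/305.00 = 0.0918.
Since Q_C/Q_H = T_C/T_H and Q_H = W/η, Q_C = W·T_C/(T_H − T_C) = 28.2 × 277.00/28.00 = 279 kJ.

Q_C ≈ 279 kJ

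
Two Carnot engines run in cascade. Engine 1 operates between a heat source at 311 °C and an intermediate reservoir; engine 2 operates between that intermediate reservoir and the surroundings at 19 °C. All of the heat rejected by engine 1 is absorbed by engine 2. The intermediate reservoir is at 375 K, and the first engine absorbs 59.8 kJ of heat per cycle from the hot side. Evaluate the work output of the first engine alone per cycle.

W₁ ≈ 21.4 kJ

T_H = 311 °C → 311 + 273.15 = 584.15 K.
T_C = 19 °C → 19 + 273.15 = 292.15 K.
First-stage efficiency η₁ = 1 − T_m/T_H = 1 − 375.00/584.15 = 0.3580.
W₁ = η₁·Q_H = 0.3580 × 59.8 = 21.4 kJ.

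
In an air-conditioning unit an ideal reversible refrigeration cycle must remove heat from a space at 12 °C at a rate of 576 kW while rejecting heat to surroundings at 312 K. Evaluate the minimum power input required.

Ẇ_in ≈ 54.24 kW

T_C = 12 °C → 12 + 273.15 = 285.15 K.
The reversible coefficient of performance is COP_R = T_C/(T_H − T_C) = 285.15/26.85 = 10.6201.
W = Q_C/COP_R = 576/10.6201 = 54.24 kW.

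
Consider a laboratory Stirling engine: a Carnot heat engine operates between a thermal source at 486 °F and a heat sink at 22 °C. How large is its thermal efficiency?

T_H = 486 °F → (486 − 32) × 5/9 = 252.22 °C = 525.37 K.
T_C = 22 °C → 22 + 273.15 = 295.15 K.
Carnot efficiency: η = 1 − T_C/T_H = 1 − 295.15/525.37 = 0.438.

η ≈ 0.438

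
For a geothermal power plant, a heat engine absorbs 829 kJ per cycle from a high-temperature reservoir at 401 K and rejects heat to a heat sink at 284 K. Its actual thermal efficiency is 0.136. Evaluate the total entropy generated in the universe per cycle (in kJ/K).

W = η·Q_H = 0.136 × 829 = 112.7 kJ, so Q_C = Q_H − W = 716.3 kJ.
Reservoir entropy changes: ΔS_H = −Q_H/T_H = −829/401.00 = -2.067 kJ/K and ΔS_C = +Q_C/T_C = 716.3/284.00 = 2.522 kJ/K.
ΔS_univ = −Q_H/T_H + Q_C/T_C = 0.4547 kJ/K (> 0, since η = 0.136 < η_Carnot = 0.292).

ΔS_univ ≈ 0.4547 kJ/K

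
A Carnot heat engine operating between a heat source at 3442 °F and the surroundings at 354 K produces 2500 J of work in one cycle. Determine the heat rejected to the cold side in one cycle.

T_H = 3442 °F → (3442 − 32) × 5/9 = 1894.44 °C = 2167.59 K.
Carnot efficiency: η = 1 − T_C/T_H = 1 − 354.00/2167.59 = 0.8367.
Since Q_C/Q_H = T_C/T_H and Q_H = W/η, Q_C = W·T_C/(T_H − T_C) = 2500 × 354.00/1813.59 = 488 J.

Q_C ≈ 488 J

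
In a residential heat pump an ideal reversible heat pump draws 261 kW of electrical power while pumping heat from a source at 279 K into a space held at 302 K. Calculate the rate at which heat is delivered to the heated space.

COP_HP = T_H/(T_H − T_C) = 302.00/23.00 = 13.1304.
Q_H = COP_HP · W = 13.1304 × 261 = 3430 kW.

Q̇_H ≈ 3430 kW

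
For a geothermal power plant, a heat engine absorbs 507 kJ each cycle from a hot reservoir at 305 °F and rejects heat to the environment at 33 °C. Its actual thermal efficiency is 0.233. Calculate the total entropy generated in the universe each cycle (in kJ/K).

T_H = 305 °F → (305 − 32) × 5/9 = 151.67 °C = 424.82 K.
T_C = 33 °C → 33 + 273.15 = 306.15 K.
W = η·Q_H = 0.233 × 507 = 118.1 kJ, so Q_C = Q_H − W = 388.9 kJ.
Entropy balance on the reservoirs: −Q_H/T_H = -1.193 kJ/K, +Q_C/T_C = 1.270 kJ/K.
ΔS_univ = −Q_H/T_H + Q_C/T_C = 0.07674 kJ/K (> 0, since η = 0.233 < η_Carnot = 0.279).

ΔS_univ ≈ 0.07674 kJ/K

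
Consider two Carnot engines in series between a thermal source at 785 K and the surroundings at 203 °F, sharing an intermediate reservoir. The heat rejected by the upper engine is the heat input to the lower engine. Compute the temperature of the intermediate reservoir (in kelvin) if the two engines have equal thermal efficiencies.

T_m ≈ 537.6 K

T_C = 203 °F → (203 − 32) × 5/9 = 95.00 °C = 368.15 K.
Equal efficiencies require 1 − T_m/T_H = 1 − T_C/T_m, i.e. T_m/T_H = T_C/T_m, so T_m = √(T_H·T_C) = √(785.00 × 368.15) = 537.6 K.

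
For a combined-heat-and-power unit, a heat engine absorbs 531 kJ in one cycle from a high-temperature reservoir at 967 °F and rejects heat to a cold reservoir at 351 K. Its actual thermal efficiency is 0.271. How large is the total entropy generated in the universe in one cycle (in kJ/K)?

T_H = 967 °F → (967 − 32) × 5/9 = 519.44 °C = 792.59 K.
W = η·Q_H = 0.271 × 531 = 143.9 kJ, so Q_C = Q_H − W = 387.1 kJ.
Entropy balance on the reservoirs: −Q_H/T_H = -0.6700 kJ/K, +Q_C/T_C = 1.103 kJ/K.
ΔS_univ = −Q_H/T_H + Q_C/T_C = 0.433 kJ/K (> 0, since η = 0.271 < η_Carnot = 0.557).

ΔS_univ ≈ 0.433 kJ/K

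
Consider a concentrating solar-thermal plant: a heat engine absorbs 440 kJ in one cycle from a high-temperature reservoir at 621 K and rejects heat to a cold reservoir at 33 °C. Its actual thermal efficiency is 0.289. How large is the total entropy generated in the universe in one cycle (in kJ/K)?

T_C = 33 °C → 33 + 273.15 = 306.15 K.
W = η·Q_H = 0.289 × 440 = 127.2 kJ, so Q_C = Q_H − W = 312.8 kJ.
Entropy balance on the reservoirs: −Q_H/T_H = -0.7085 kJ/K, +Q_C/T_C = 1.022 kJ/K.
ΔS_univ = −Q_H/T_H + Q_C/T_C = 0.313 kJ/K (> 0, since η = 0.289 < η_Carnot = 0.507).

ΔS_univ ≈ 0.313 kJ/K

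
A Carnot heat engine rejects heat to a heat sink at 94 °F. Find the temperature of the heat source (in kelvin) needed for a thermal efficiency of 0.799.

T_H ≈ 1530 K

T_C = 94 °F → (94 − 32) × 5/9 = 34.44 °C = 307.59 K.
From η = 1 − T_C/T_H, solving for T_H gives T_H = T_C/(1 − η) = 307.59/(1 − 0.799) = 1530 K.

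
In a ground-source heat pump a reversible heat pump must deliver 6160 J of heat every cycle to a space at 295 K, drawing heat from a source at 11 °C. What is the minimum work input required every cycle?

T_C = 11 °C → 11 + 273.15 = 284.15 K.
The Carnot heat-pump COP is COP_HP = T_H/(T_H − T_C) = 295.00/10.85 = 27.1889.
W = Q_H/COP_HP = 6160/27.1889 = 226.6 J.

W_in ≈ 226.6 J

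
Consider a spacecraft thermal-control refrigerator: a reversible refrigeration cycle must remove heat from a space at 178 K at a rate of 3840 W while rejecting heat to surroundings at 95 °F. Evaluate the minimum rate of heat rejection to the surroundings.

T_H = 95 °F → (95 − 32) × 5/9 = 35.00 °C = 308.15 K.
For a reversible cycle Q_H/Q_C = T_H/T_C, so Q_H = Q_C·T_H/T_C = 3840 × 308.15/178.00 = 6648 W.

Q̇_H ≈ 6648 W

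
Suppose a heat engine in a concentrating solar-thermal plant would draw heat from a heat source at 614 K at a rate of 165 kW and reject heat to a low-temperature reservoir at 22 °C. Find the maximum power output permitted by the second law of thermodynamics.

T_C = 22 °C → 22 + 273.15 = 295.15 K.
The upper bound on efficiency is η_max = 1 − T_C/T_H = 1 − 295.15/614.00 = 0.5193.
W_max = η_max · Q_H = 0.5193 × 165 = 85.7 kW.

Ẇ_max ≈ 85.7 kW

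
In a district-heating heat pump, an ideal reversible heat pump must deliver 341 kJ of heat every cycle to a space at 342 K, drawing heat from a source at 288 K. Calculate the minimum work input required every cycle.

Reversible heating COP: COP_HP = T_H/(T_H − T_C) = 342.00/54.00 = 6.3333.
W = Q_H/COP_HP = 341/6.3333 = 53.8 kJ.

W_in ≈ 53.8 kJ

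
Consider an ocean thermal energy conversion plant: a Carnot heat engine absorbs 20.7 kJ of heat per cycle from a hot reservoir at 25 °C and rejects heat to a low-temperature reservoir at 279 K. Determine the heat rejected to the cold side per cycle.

Q_C ≈ 19.4 kJ

T_H = 25 °C → 25 + 273.15 = 298.15 K.
The Carnot efficiency is η = 1 − T_C/T_H = 1 − 279.00/298.15 = 0.0642.
For a reversible cycle Q_C/Q_H = T_C/T_H, so Q_C = 20.7 × 279.00/298.15 = 19.4 kJ.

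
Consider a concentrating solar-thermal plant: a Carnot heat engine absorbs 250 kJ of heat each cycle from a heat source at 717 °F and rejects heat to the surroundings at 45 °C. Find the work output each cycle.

W ≈ 128.3 kJ

T_H = 717 °F → (717 − 32) × 5/9 = 380.56 °C = 653.71 K.
T_C = 45 °C → 45 + 273.15 = 318.15 K.
Since the cycle is reversible, η = 1 − T_C/T_H = 1 − 318.15/653.71 = 0.5133.
W = η·Q_H = 0.5133 × 250 = 128.3 kJ.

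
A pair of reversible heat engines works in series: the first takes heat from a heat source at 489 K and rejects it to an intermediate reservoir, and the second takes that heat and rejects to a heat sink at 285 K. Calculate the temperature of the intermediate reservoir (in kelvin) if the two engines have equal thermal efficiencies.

T_m ≈ 373 K

Equal efficiencies require 1 − T_m/T_H = 1 − T_C/T_m, i.e. T_m/T_H = T_C/T_m, so T_m = √(T_H·T_C) = √(489.00 × 285.00) = 373 K.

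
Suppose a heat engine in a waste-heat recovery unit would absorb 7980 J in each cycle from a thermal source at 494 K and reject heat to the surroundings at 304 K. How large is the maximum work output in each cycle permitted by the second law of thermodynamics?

The second-law ceiling is the Carnot efficiency, η_max = 1 − T_C/T_H = 1 − 304.00/494.00 = 0.3846.
W_max = η_max · Q_H = 0.3846 × 7980 = 3070 J.

W_max ≈ 3070 J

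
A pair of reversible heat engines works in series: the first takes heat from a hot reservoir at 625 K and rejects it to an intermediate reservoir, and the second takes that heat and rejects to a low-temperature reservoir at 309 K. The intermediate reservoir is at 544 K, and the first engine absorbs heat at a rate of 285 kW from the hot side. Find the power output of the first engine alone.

Ẇ₁ ≈ 36.94 kW

First-stage efficiency η₁ = 1 − T_m/T_H = 1 − 544.00/625.00 = 0.1296.
W₁ = η₁·Q_H = 0.1296 × 285 = 36.94 kW.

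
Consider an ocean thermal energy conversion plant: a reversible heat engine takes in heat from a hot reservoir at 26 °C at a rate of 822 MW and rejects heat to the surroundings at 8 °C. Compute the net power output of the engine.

Ẇ ≈ 49.46 MW

T_H = 26 °C → 26 + 273.15 = 299.15 K.
T_C = 8 °C → 8 + 273.15 = 281.15 K.
Carnot efficiency: η = 1 − T_C/T_H = 1 − 281.15/299.15 = 0.0602.
W = η·Q_H = 0.0602 × 822 = 49.46 MW.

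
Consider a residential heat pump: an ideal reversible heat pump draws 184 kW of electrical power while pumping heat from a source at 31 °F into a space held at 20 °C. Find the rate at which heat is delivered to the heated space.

T_H = 20 °C → 20 + 273.15 = 293.15 K.
T_C = 31 °F → (31 − 32) × 5/9 = -0.56 °C = 272.59 K.
COP_HP = T_H/(T_H − T_C) = 293.15/20.56 = 14.2614.
Q_H = COP_HP · W = 14.2614 × 184 = 2620 kW.

Q̇_H ≈ 2620 kW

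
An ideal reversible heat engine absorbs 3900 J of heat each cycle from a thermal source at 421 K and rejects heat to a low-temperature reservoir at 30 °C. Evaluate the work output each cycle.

W ≈ 1092 J

T_C = 30 °C → 30 + 273.15 = 303.15 K.
Since the cycle is reversible, η = 1 − T_C/T_H = 1 − 303.15/421.00 = 0.2799.
W = η·Q_H = 0.2799 × 3900 = 1092 J.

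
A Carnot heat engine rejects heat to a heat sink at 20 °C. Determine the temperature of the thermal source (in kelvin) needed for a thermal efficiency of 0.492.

T_H ≈ 577.1 K

T_C = 20 °C → 20 + 273.15 = 293.15 K.
From η = 1 − T_C/T_H, solving for T_H gives T_H = T_C/(1 − η) = 293.15/(1 − 0.492) = 577.1 K.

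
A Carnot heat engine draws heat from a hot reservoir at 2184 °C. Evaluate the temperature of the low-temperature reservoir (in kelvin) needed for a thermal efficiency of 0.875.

T_C ≈ 307.1 K

T_H = 2184 °C → 2184 + 273.15 = 2457.15 K.
From η = 1 − T_C/T_H, T_C = T_H·(1 − η) = 2457.15 × (1 − 0.875) = 307.1 K.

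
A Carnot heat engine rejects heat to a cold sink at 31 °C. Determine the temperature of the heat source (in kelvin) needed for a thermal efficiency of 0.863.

T_C = 31 °C → 31 + 273.15 = 304.15 K.
From η = 1 − T_C/T_H, solving for T_H gives T_H = T_C/(1 − η) = 304.15/(1 − 0.863) = 2220 K.

T_H ≈ 2220 K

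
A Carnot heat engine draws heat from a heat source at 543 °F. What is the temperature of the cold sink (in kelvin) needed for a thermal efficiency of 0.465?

T_C ≈ 298 K

T_H = 543 °F → (543 − 32) × 5/9 = 283.89 °C = 557.04 K.
From η = 1 − T_C/T_H, T_C = T_H·(1 − η) = 557.04 × (1 − 0.465) = 298 K.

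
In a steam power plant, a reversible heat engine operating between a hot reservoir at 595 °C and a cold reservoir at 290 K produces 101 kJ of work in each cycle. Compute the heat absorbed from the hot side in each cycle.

Q_H ≈ 151.7 kJ

T_H = 595 °C → 595 + 273.15 = 868.15 K.
Carnot efficiency: η = 1 − T_C/T_H = 1 − 290.00/868.15 = 0.6660.
Q_H = W/η = 101/0.6660 = 151.7 kJ.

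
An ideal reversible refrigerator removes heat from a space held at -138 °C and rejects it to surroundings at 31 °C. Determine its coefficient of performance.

COP_R ≈ 0.800

T_H = 31 °C → 31 + 273.15 = 304.15 K.
T_C = -138 °C → -138 + 273.15 = 135.15 K.
Carnot COP: COP_R = T_C/(T_H − T_C) = 135.15/(304.15 − 135.15) = 0.800.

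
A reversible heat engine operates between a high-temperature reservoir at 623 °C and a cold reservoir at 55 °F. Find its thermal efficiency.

T_H = 623 °C → 623 + 273.15 = 896.15 K.
T_C = 55 °F → (55 − 32) × 5/9 = 12.78 °C = 285.93 K.
For a reversible engine, η = 1 − T_C/T_H = 1 − 285.93/896.15 = 0.681.

η ≈ 0.681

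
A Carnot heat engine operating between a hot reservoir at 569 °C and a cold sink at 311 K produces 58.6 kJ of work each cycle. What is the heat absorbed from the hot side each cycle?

T_H = 569 °C → 569 + 273.15 = 842.15 K.
For a reversible engine, η = 1 − T_C/T_H = 1 − 311.00/842.15 = 0.6307.
Q_H = W/η = 58.6/0.6307 = 92.9 kJ.

Q_H ≈ 92.9 kJ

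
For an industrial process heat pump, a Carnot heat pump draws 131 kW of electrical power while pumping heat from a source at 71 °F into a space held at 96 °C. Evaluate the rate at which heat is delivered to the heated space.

T_H = 96 °C → 96 + 273.15 = 369.15 K.
T_C = 71 °F → (71 − 32) × 5/9 = 21.67 °C = 294.82 K.
COP_HP = T_H/(T_H − T_C) = 369.15/74.33 = 4.9661.
Q_H = COP_HP · W = 4.9661 × 131 = 651 kW.

Q̇_H ≈ 651 kW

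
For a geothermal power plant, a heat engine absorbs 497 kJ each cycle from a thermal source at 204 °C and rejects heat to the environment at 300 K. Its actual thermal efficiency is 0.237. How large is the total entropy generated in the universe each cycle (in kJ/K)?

T_H = 204 °C → 204 + 273.15 = 477.15 K.
W = η·Q_H = 0.237 × 497 = 117.8 kJ, so Q_C = Q_H − W = 379.2 kJ.
The hot reservoir loses entropy Q_H/T_H = 497/477.15 = 1.042 kJ/K; the cold reservoir gains Q_C/T_C = 379.2/300.00 = 1.264 kJ/K.
ΔS_univ = −Q_H/T_H + Q_C/T_C = 0.2224 kJ/K (> 0, since η = 0.237 < η_Carnot = 0.371).

ΔS_univ ≈ 0.2224 kJ/K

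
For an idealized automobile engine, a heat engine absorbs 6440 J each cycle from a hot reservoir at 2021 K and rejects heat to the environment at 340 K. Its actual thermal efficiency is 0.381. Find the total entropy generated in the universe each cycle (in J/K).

ΔS_univ ≈ 8.54 J/K

W = η·Q_H = 0.381 × 6440 = 2454 J, so Q_C = Q_H − W = 3986 J.
Reservoir entropy changes: ΔS_H = −Q_H/T_H = −6440/2021.00 = -3.187 J/K and ΔS_C = +Q_C/T_C = 3986/340.00 = 11.72 J/K.
ΔS_univ = −Q_H/T_H + Q_C/T_C = 8.54 J/K (> 0, since η = 0.381 < η_Carnot = 0.832).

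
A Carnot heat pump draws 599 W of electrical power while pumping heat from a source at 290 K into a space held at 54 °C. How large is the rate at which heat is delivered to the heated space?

T_H = 54 °C → 54 + 273.15 = 327.15 K.
The Carnot heat-pump COP is COP_HP = T_H/(T_H − T_C) = 327.15/37.15 = 8.8062.
Q_H = COP_HP · W = 8.8062 × 599 = 5275 W.

Q̇_H ≈ 5275 W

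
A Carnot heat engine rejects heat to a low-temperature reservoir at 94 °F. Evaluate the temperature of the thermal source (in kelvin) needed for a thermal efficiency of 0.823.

T_H ≈ 1740 K

T_C = 94 °F → (94 − 32) × 5/9 = 34.44 °C = 307.59 K.
From η = 1 − T_C/T_H, solving for T_H gives T_H = T_C/(1 − η) = 307.59/(1 − 0.823) = 1740 K.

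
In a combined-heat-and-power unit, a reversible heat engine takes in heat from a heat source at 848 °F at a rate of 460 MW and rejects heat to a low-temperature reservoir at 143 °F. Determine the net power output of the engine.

T_H = 848 °F → (848 − 32) × 5/9 = 453.33 °C = 726.48 K.
T_C = 143 °F → (143 − 32) × 5/9 = 61.67 °C = 334.82 K.
Carnot efficiency: η = 1 − T_C/T_H = 1 − 334.82/726.48 = 0.5391.
W = η·Q_H = 0.5391 × 460 = 248 MW.

Ẇ ≈ 248 MW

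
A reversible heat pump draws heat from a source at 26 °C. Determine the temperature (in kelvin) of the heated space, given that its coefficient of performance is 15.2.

T_H ≈ 320.2 K

T_C = 26 °C → 26 + 273.15 = 299.15 K.
COP_HP = T_H/(T_H − T_C) ⇒ T_H = T_C·COP_HP/(COP_HP − 1) = 299.15 × 15.2/(15.2 − 1) = 320.2 K.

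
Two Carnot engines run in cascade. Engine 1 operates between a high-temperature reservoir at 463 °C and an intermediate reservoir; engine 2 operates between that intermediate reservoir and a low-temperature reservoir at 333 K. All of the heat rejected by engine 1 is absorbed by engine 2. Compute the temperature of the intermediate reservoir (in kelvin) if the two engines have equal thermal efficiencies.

T_H = 463 °C → 463 + 273.15 = 736.15 K.
Equal efficiencies require 1 − T_m/T_H = 1 − T_C/T_m, i.e. T_m/T_H = T_C/T_m, so T_m = √(T_H·T_C) = √(736.15 × 333.00) = 495 K.

T_m ≈ 495 K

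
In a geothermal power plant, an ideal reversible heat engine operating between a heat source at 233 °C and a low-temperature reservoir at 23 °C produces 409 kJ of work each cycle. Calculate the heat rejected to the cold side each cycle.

Q_C ≈ 577 kJ

T_H = 233 °C → 233 + 273.15 = 506.15 K.
T_C = 23 °C → 23 + 273.15 = 296.15 K.
η_rev = 1 − T_C/T_H = 1 − 296.15/506.15 = 0.4149.
Since Q_C/Q_H = T_C/T_H and Q_H = W/η, Q_C = W·T_C/(T_H − T_C) = 409 × 296.15/210.00 = 577 kJ.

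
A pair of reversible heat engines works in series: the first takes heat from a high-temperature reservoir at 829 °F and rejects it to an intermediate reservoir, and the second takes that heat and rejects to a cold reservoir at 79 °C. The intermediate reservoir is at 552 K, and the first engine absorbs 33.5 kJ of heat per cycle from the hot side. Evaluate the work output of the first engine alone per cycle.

W₁ ≈ 7.67 kJ

T_H = 829 °F → (829 − 32) × 5/9 = 442.78 °C = 715.93 K.
T_C = 79 °C → 79 + 273.15 = 352.15 K.
First-stage efficiency η₁ = 1 − T_m/T_H = 1 − 552.00/715.93 = 0.2290.
W₁ = η₁·Q_H = 0.2290 × 33.5 = 7.67 kJ.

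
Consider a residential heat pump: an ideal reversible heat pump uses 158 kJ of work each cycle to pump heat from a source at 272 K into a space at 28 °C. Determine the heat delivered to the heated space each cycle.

Q_H ≈ 1630 kJ

T_H = 28 °C → 28 + 273.15 = 301.15 K.
Reversible heating COP: COP_HP = T_H/(T_H − T_C) = 301.15/29.15 = 10.3310.
Q_H = COP_HP · W = 10.3310 × 158 = 1630 kJ.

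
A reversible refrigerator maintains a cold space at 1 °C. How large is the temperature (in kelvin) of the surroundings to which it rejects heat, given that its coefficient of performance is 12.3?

T_C = 1 °C → 1 + 273.15 = 274.15 K.
COP_R = T_C/(T_H − T_C) ⇒ T_H = T_C·(1 + 1/COP_R) = 274.15 × (1 + 1/12.3) = 296 K.

T_H ≈ 296 K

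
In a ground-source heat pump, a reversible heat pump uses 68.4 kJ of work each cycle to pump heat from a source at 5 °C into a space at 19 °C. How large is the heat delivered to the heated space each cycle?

T_H = 19 °C → 19 + 273.15 = 292.15 K.
T_C = 5 °C → 5 + 273.15 = 278.15 K.
Reversible heating COP: COP_HP = T_H/(T_H − T_C) = 292.15/14.00 = 20.8679.
Q_H = COP_HP · W = 20.8679 × 68.4 = 1427 kJ.

Q_H ≈ 1427 kJ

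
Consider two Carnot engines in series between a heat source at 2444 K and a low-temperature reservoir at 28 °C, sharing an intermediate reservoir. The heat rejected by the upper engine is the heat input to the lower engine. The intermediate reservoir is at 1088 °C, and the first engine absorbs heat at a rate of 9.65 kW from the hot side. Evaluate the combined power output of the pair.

T_C = 28 °C → 28 + 273.15 = 301.15 K.
Two reversible stages in series are equivalent to a single Carnot engine between T_H and T_C, so η_total = 1 − T_C/T_H = 1 − 301.15/2444.00 = 0.8768.
W_total = η_total · Q_H = 0.8768 × 9.65 = 8.46 kW.

Ẇ_total ≈ 8.46 kW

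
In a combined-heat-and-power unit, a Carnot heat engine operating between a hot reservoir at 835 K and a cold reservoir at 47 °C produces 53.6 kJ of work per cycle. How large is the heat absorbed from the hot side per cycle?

T_C = 47 °C → 47 + 273.15 = 320.15 K.
The Carnot efficiency is η = 1 − T_C/T_H = 1 − 320.15/835.00 = 0.6166.
Q_H = W/η = 53.6/0.6166 = 86.93 kJ.

Q_H ≈ 86.93 kJ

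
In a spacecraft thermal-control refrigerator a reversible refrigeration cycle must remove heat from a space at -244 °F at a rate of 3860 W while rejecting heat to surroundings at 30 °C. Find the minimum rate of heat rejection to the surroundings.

Q̇_H ≈ 9766 W

T_H = 30 °C → 30 + 273.15 = 303.15 K.
T_C = -244 °F → (-244 − 32) × 5/9 = -153.33 °C = 119.82 K.
For a reversible cycle Q_H/Q_C = T_H/T_C, so Q_H = Q_C·T_H/T_C = 3860 × 303.15/119.82 = 9766 W.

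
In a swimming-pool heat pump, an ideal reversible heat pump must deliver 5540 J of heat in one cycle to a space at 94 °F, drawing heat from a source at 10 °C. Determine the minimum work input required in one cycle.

T_H = 94 °F → (94 − 32) × 5/9 = 34.44 °C = 307.59 K.
T_C = 10 °C → 10 + 273.15 = 283.15 K.
The Carnot heat-pump COP is COP_HP = T_H/(T_H − T_C) = 307.59/24.44 = 12.5834.
W = Q_H/COP_HP = 5540/12.5834 = 440.3 J.

W_in ≈ 440.3 J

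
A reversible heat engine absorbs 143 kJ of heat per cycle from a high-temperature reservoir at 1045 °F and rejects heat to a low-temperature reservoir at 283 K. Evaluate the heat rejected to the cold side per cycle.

Q_C ≈ 48.4 kJ

T_H = 1045 °F → (1045 − 32) × 5/9 = 562.78 °C = 835.93 K.
η_rev = 1 − T_C/T_H = 1 − 283.00/835.93 = 0.6615.
For a reversible cycle Q_C/Q_H = T_C/T_H, so Q_C = 143 × 283.00/835.93 = 48.4 kJ.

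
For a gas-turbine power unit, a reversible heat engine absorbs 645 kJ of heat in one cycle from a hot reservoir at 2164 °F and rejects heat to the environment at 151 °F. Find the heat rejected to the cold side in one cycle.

Q_C ≈ 150 kJ

T_H = 2164 °F → (2164 − 32) × 5/9 = 1184.44 °C = 1457.59 K.
T_C = 151 °F → (151 − 32) × 5/9 = 66.11 °C = 339.26 K.
For a reversible engine, η = 1 − T_C/T_H = 1 − 339.26/1457.59 = 0.7672.
For a reversible cycle Q_C/Q_H = T_C/T_H, so Q_C = 645 × 339.26/1457.59 = 150 kJ.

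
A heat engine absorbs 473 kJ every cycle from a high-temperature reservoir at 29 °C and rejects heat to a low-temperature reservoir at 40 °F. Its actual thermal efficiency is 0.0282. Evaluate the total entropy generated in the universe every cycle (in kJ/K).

T_H = 29 °C → 29 + 273.15 = 302.15 K.
T_C = 40 °F → (40 − 32) × 5/9 = 4.44 °C = 277.59 K.
W = η·Q_H = 0.0282 × 473 = 13.34 kJ, so Q_C = Q_H − W = 459.7 kJ.
The hot reservoir loses entropy Q_H/T_H = 473/302.15 = 1.565 kJ/K; the cold reservoir gains Q_C/T_C = 459.7/277.59 = 1.656 kJ/K.
ΔS_univ = −Q_H/T_H + Q_C/T_C = 0.0904 kJ/K (> 0, since η = 0.0282 < η_Carnot = 0.081).

ΔS_univ ≈ 0.0904 kJ/K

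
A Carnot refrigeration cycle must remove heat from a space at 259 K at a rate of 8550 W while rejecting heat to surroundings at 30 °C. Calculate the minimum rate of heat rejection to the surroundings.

Q̇_H ≈ 10000 W

T_H = 30 °C → 30 + 273.15 = 303.15 K.
For a reversible cycle Q_H/Q_C = T_H/T_C, so Q_H = Q_C·T_H/T_C = 8550 × 303.15/259.00 = 10000 W.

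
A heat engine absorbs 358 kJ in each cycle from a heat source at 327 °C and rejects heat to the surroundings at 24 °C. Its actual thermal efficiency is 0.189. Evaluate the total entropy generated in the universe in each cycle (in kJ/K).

ΔS_univ ≈ 0.381 kJ/K

T_H = 327 °C → 327 + 273.15 = 600.15 K.
T_C = 24 °C → 24 + 273.15 = 297.15 K.
W = η·Q_H = 0.189 × 358 = 67.66 kJ, so Q_C = Q_H − W = 290.3 kJ.
Reservoir entropy changes: ΔS_H = −Q_H/T_H = −358/600.15 = -0.5965 kJ/K and ΔS_C = +Q_C/T_C = 290.3/297.15 = 0.9771 kJ/K.
ΔS_univ = −Q_H/T_H + Q_C/T_C = 0.381 kJ/K (> 0, since η = 0.189 < η_Carnot = 0.505).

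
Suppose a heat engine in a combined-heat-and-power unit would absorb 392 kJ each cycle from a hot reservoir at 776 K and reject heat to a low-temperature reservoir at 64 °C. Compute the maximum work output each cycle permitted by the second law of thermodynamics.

W_max ≈ 221.7 kJ

T_C = 64 °C → 64 + 273.15 = 337.15 K.
The second-law ceiling is the Carnot efficiency, η_max = 1 − T_C/T_H = 1 − 337.15/776.00 = 0.5655.
W_max = η_max · Q_H = 0.5655 × 392 = 221.7 kJ.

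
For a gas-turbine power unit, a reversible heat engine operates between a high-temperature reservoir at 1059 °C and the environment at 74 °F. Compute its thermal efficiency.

T_H = 1059 °C → 1059 + 273.15 = 1332.15 K.
T_C = 74 °F → (74 − 32) × 5/9 = 23.33 °C = 296.48 K.
Carnot efficiency: η = 1 − T_C/T_H = 1 − 296.48/1332.15 = 0.777.

η ≈ 0.777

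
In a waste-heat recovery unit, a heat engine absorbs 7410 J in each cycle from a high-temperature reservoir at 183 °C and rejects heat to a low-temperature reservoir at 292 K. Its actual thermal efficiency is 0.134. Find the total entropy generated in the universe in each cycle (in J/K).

ΔS_univ ≈ 5.73 J/K

T_H = 183 °C → 183 + 273.15 = 456.15 K.
W = η·Q_H = 0.134 × 7410 = 992.9 J, so Q_C = Q_H − W = 6417 J.
Reservoir entropy changes: ΔS_H = −Q_H/T_H = −7410/456.15 = -16.24 J/K and ΔS_C = +Q_C/T_C = 6417/292.00 = 21.98 J/K.
ΔS_univ = −Q_H/T_H + Q_C/T_C = 5.73 J/K (> 0, since η = 0.134 < η_Carnot = 0.360).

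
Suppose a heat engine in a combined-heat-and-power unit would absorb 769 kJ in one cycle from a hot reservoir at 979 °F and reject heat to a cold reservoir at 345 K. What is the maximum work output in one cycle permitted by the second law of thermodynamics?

T_H = 979 °F → (979 − 32) × 5/9 = 526.11 °C = 799.26 K.
By the Carnot theorem, η_max = 1 − T_C/T_H = 1 − 345.00/799.26 = 0.5684.
W_max = η_max · Q_H = 0.5684 × 769 = 437.1 kJ.

W_max ≈ 437.1 kJ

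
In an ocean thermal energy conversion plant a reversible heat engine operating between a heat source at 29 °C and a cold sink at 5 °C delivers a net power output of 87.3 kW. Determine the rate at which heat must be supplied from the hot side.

T_H = 29 °C → 29 + 273.15 = 302.15 K.
T_C = 5 °C → 5 + 273.15 = 278.15 K.
Carnot efficiency: η = 1 − T_C/T_H = 1 − 278.15/302.15 = 0.0794.
Q_H = W/η = 87.3/0.0794 = 1099 kW.

Q̇_H ≈ 1099 kW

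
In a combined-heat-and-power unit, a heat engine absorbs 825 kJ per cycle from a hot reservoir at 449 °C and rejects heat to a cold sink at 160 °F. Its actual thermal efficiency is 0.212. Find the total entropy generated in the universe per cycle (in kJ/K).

ΔS_univ ≈ 0.746 kJ/K

T_H = 449 °C → 449 + 273.15 = 722.15 K.
T_C = 160 °F → (160 − 32) × 5/9 = 71.11 °C = 344.26 K.
W = η·Q_H = 0.212 × 825 = 174.9 kJ, so Q_C = Q_H − W = 650.1 kJ.
Reservoir entropy changes: ΔS_H = −Q_H/T_H = −825/722.15 = -1.142 kJ/K and ΔS_C = +Q_C/T_C = 650.1/344.26 = 1.888 kJ/K.
ΔS_univ = −Q_H/T_H + Q_C/T_C = 0.746 kJ/K (> 0, since η = 0.212 < η_Carnot = 0.523).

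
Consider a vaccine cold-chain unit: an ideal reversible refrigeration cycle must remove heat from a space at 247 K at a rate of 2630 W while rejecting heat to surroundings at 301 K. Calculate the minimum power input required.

For a reversible refrigerator, COP_R = T_C/(T_H − T_C) = 247.00/54.00 = 4.5741.
W = Q_C/COP_R = 2630/4.5741 = 575 W.

Ẇ_in ≈ 575 W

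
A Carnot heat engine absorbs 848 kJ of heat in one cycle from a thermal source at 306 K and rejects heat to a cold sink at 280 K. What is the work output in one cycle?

For a reversible engine, η = 1 − T_C/T_H = 1 − 280.00/306.00 = 0.0850.
W = η·Q_H = 0.0850 × 848 = 72.1 kJ.

W ≈ 72.1 kJ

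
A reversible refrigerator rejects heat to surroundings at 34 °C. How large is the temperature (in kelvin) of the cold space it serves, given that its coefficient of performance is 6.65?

T_C ≈ 267.0 K

T_H = 34 °C → 34 + 273.15 = 307.15 K.
COP_R = T_C/(T_H − T_C) ⇒ T_C = T_H·COP_R/(1 + COP_R) = 307.15 × 6.65/(1 + 6.65) = 267.0 K.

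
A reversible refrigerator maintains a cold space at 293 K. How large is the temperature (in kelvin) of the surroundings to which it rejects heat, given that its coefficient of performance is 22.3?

T_H ≈ 306.1 K

COP_R = T_C/(T_H − T_C) ⇒ T_H = T_C·(1 + 1/COP_R) = 293.00 × (1 + 1/22.3) = 306.1 K.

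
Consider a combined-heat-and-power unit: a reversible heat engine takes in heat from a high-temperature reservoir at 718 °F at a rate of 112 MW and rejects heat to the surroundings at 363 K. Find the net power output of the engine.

T_H = 718 °F → (718 − 32) × 5/9 = 381.11 °C = 654.26 K.
For a reversible engine, η = 1 − T_C/T_H = 1 − 363.00/654.26 = 0.4452.
W = η·Q_H = 0.4452 × 112 = 49.9 MW.

Ẇ ≈ 49.9 MW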